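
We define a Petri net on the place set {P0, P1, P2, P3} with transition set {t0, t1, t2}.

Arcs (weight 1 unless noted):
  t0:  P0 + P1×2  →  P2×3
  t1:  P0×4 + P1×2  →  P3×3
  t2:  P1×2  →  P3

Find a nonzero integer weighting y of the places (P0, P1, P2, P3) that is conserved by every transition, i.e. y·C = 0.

Incidence matrix C (rows=places, cols=transitions):
       t0   t1   t2
   P0  -1   -4    0
   P1  -2   -2   -2
   P2   3    0    0
   P3   0    3    1

Candidate y = [1, 1, 1, 2]; check y·C column-wise:
  col t0: 1·-1 + 1·-2 + 1·3 + 2·0 = 0
  col t1: 1·-4 + 1·-2 + 1·0 + 2·3 = 0
  col t2: 1·0 + 1·-2 + 1·0 + 2·1 = 0

y = (P0:1, P1:1, P2:1, P3:2)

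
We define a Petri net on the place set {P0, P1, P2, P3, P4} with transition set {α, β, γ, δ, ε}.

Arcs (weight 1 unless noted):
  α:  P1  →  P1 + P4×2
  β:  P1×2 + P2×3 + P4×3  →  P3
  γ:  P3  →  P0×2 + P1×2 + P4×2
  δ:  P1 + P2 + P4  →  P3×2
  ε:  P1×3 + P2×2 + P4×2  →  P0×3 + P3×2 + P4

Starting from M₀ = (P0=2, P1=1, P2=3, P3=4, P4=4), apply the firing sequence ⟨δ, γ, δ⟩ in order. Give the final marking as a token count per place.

step 1: fire δ:  (P0=2, P1=1, P2=3, P3=4, P4=4) → (P0=2, P1=0, P2=2, P3=6, P4=3)
step 2: fire γ:  (P0=2, P1=0, P2=2, P3=6, P4=3) → (P0=4, P1=2, P2=2, P3=5, P4=5)
step 3: fire δ:  (P0=4, P1=2, P2=2, P3=5, P4=5) → (P0=4, P1=1, P2=1, P3=7, P4=4)

(P0=4, P1=1, P2=1, P3=7, P4=4)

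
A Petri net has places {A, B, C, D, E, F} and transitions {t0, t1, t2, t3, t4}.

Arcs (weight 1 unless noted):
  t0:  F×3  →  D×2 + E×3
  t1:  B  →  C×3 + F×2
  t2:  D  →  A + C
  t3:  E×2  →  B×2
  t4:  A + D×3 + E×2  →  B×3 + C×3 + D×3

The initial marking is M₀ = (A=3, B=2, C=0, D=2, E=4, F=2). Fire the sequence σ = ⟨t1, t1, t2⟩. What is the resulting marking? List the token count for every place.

(A=4, B=0, C=7, D=1, E=4, F=6)

step 1: fire t1:  (A=3, B=2, C=0, D=2, E=4, F=2) → (A=3, B=1, C=3, D=2, E=4, F=4)
step 2: fire t1:  (A=3, B=1, C=3, D=2, E=4, F=4) → (A=3, B=0, C=6, D=2, E=4, F=6)
step 3: fire t2:  (A=3, B=0, C=6, D=2, E=4, F=6) → (A=4, B=0, C=7, D=1, E=4, F=6)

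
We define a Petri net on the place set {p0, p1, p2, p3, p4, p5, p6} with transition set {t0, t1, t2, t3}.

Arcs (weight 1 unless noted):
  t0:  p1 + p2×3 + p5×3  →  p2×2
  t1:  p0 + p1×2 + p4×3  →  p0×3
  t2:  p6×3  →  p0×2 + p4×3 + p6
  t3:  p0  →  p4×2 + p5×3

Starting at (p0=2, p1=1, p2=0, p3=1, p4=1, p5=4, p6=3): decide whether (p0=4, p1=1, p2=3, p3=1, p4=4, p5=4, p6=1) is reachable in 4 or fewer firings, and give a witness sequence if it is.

NO — not reachable within 4 firings

depth 0: 1 marking
depth 1: 3 markings reached so far
depth 2: 5 markings reached so far
depth 3: 6 markings reached so far
depth 4: 7 markings reached so far
target is not among the 7 markings reachable within 4 steps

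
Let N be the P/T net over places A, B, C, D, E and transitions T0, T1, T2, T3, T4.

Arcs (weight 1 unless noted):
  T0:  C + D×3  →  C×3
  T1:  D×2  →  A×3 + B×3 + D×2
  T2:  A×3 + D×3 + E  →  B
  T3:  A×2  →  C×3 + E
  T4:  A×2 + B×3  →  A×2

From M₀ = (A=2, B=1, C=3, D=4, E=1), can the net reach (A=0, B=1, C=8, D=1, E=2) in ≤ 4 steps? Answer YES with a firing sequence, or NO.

step 1: fire T0:  (A=2, B=1, C=3, D=4, E=1) → (A=2, B=1, C=5, D=1, E=1)
step 2: fire T3:  (A=2, B=1, C=5, D=1, E=1) → (A=0, B=1, C=8, D=1, E=2)

YES — reachable via ⟨T0, T3⟩ (2 firings)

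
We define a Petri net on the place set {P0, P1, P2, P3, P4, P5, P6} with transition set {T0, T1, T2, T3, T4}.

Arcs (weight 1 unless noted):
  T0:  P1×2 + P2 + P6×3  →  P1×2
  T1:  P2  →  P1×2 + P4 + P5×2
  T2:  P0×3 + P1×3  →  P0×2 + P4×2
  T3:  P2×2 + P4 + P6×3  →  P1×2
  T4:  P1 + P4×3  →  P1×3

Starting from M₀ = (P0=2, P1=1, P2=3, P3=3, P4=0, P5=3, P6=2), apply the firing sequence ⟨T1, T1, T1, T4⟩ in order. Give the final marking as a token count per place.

step 1: fire T1:  (P0=2, P1=1, P2=3, P3=3, P4=0, P5=3, P6=2) → (P0=2, P1=3, P2=2, P3=3, P4=1, P5=5, P6=2)
step 2: fire T1:  (P0=2, P1=3, P2=2, P3=3, P4=1, P5=5, P6=2) → (P0=2, P1=5, P2=1, P3=3, P4=2, P5=7, P6=2)
step 3: fire T1:  (P0=2, P1=5, P2=1, P3=3, P4=2, P5=7, P6=2) → (P0=2, P1=7, P2=0, P3=3, P4=3, P5=9, P6=2)
step 4: fire T4:  (P0=2, P1=7, P2=0, P3=3, P4=3, P5=9, P6=2) → (P0=2, P1=9, P2=0, P3=3, P4=0, P5=9, P6=2)

(P0=2, P1=9, P2=0, P3=3, P4=0, P5=9, P6=2)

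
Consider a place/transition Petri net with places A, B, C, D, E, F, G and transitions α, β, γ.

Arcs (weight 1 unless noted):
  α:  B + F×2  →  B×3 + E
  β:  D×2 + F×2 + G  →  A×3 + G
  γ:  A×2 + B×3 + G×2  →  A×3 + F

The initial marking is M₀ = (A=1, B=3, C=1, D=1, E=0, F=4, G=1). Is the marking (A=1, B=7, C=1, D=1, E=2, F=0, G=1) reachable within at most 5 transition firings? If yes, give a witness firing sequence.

step 1: fire α:  (A=1, B=3, C=1, D=1, E=0, F=4, G=1) → (A=1, B=5, C=1, D=1, E=1, F=2, G=1)
step 2: fire α:  (A=1, B=5, C=1, D=1, E=1, F=2, G=1) → (A=1, B=7, C=1, D=1, E=2, F=0, G=1)

YES — reachable via ⟨α, α⟩ (2 firings)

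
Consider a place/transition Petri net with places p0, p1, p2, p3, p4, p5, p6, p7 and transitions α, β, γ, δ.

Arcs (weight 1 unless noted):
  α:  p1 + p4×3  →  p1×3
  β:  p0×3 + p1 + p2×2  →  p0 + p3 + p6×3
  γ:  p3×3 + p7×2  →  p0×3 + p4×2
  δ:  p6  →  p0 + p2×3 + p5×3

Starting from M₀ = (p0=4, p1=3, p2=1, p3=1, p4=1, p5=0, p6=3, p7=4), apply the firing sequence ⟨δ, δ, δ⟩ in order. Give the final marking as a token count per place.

(p0=7, p1=3, p2=10, p3=1, p4=1, p5=9, p6=0, p7=4)

step 1: fire δ:  (p0=4, p1=3, p2=1, p3=1, p4=1, p5=0, p6=3, p7=4) → (p0=5, p1=3, p2=4, p3=1, p4=1, p5=3, p6=2, p7=4)
step 2: fire δ:  (p0=5, p1=3, p2=4, p3=1, p4=1, p5=3, p6=2, p7=4) → (p0=6, p1=3, p2=7, p3=1, p4=1, p5=6, p6=1, p7=4)
step 3: fire δ:  (p0=6, p1=3, p2=7, p3=1, p4=1, p5=6, p6=1, p7=4) → (p0=7, p1=3, p2=10, p3=1, p4=1, p5=9, p6=0, p7=4)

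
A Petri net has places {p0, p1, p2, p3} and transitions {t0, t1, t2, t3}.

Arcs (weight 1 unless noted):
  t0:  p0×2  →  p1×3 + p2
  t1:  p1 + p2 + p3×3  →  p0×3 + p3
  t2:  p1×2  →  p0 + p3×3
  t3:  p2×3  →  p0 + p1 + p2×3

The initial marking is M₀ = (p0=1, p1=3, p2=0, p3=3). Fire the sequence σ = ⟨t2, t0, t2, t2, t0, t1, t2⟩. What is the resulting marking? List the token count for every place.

step 1: fire t2:  (p0=1, p1=3, p2=0, p3=3) → (p0=2, p1=1, p2=0, p3=6)
step 2: fire t0:  (p0=2, p1=1, p2=0, p3=6) → (p0=0, p1=4, p2=1, p3=6)
step 3: fire t2:  (p0=0, p1=4, p2=1, p3=6) → (p0=1, p1=2, p2=1, p3=9)
step 4: fire t2:  (p0=1, p1=2, p2=1, p3=9) → (p0=2, p1=0, p2=1, p3=12)
step 5: fire t0:  (p0=2, p1=0, p2=1, p3=12) → (p0=0, p1=3, p2=2, p3=12)
step 6: fire t1:  (p0=0, p1=3, p2=2, p3=12) → (p0=3, p1=2, p2=1, p3=10)
step 7: fire t2:  (p0=3, p1=2, p2=1, p3=10) → (p0=4, p1=0, p2=1, p3=13)

(p0=4, p1=0, p2=1, p3=13)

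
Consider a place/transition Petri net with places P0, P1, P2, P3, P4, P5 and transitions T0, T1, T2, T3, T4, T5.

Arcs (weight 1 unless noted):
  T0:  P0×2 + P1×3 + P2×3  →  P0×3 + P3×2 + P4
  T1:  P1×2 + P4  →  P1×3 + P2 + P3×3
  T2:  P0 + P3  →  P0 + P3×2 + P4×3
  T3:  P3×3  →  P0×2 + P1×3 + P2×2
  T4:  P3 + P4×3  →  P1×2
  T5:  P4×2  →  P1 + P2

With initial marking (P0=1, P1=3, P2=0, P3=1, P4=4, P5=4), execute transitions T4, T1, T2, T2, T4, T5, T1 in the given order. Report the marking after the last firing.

step 1: fire T4:  (P0=1, P1=3, P2=0, P3=1, P4=4, P5=4) → (P0=1, P1=5, P2=0, P3=0, P4=1, P5=4)
step 2: fire T1:  (P0=1, P1=5, P2=0, P3=0, P4=1, P5=4) → (P0=1, P1=6, P2=1, P3=3, P4=0, P5=4)
step 3: fire T2:  (P0=1, P1=6, P2=1, P3=3, P4=0, P5=4) → (P0=1, P1=6, P2=1, P3=4, P4=3, P5=4)
step 4: fire T2:  (P0=1, P1=6, P2=1, P3=4, P4=3, P5=4) → (P0=1, P1=6, P2=1, P3=5, P4=6, P5=4)
step 5: fire T4:  (P0=1, P1=6, P2=1, P3=5, P4=6, P5=4) → (P0=1, P1=8, P2=1, P3=4, P4=3, P5=4)
step 6: fire T5:  (P0=1, P1=8, P2=1, P3=4, P4=3, P5=4) → (P0=1, P1=9, P2=2, P3=4, P4=1, P5=4)
step 7: fire T1:  (P0=1, P1=9, P2=2, P3=4, P4=1, P5=4) → (P0=1, P1=10, P2=3, P3=7, P4=0, P5=4)

(P0=1, P1=10, P2=3, P3=7, P4=0, P5=4)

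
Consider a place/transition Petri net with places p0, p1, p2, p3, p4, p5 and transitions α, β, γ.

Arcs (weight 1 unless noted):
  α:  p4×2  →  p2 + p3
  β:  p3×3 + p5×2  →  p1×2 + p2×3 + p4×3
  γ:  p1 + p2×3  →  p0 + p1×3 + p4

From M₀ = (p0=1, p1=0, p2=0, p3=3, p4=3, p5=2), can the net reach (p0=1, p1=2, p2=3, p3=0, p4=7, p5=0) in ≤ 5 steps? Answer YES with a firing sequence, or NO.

NO — not reachable within 5 firings

depth 0: 1 marking
depth 1: 3 markings reached so far
depth 2: 5 markings reached so far
depth 3: 7 markings reached so far
depth 4: 9 markings reached so far
depth 5: 10 markings reached so far
target is not among the 10 markings reachable within 5 steps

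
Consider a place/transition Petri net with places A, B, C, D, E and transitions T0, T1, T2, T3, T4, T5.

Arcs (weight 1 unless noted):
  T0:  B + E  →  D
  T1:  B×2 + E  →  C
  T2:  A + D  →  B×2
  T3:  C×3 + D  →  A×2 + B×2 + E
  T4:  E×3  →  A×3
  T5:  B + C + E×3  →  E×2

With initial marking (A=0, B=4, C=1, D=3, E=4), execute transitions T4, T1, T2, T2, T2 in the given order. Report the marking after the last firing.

(A=0, B=8, C=2, D=0, E=0)

step 1: fire T4:  (A=0, B=4, C=1, D=3, E=4) → (A=3, B=4, C=1, D=3, E=1)
step 2: fire T1:  (A=3, B=4, C=1, D=3, E=1) → (A=3, B=2, C=2, D=3, E=0)
step 3: fire T2:  (A=3, B=2, C=2, D=3, E=0) → (A=2, B=4, C=2, D=2, E=0)
step 4: fire T2:  (A=2, B=4, C=2, D=2, E=0) → (A=1, B=6, C=2, D=1, E=0)
step 5: fire T2:  (A=1, B=6, C=2, D=1, E=0) → (A=0, B=8, C=2, D=0, E=0)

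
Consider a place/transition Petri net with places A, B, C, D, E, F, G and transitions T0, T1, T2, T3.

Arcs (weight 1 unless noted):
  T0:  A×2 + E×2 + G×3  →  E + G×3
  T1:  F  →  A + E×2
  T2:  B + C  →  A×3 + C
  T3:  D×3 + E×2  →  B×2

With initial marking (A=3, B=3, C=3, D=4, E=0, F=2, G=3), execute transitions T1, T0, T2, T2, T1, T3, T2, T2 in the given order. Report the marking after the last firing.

step 1: fire T1:  (A=3, B=3, C=3, D=4, E=0, F=2, G=3) → (A=4, B=3, C=3, D=4, E=2, F=1, G=3)
step 2: fire T0:  (A=4, B=3, C=3, D=4, E=2, F=1, G=3) → (A=2, B=3, C=3, D=4, E=1, F=1, G=3)
step 3: fire T2:  (A=2, B=3, C=3, D=4, E=1, F=1, G=3) → (A=5, B=2, C=3, D=4, E=1, F=1, G=3)
step 4: fire T2:  (A=5, B=2, C=3, D=4, E=1, F=1, G=3) → (A=8, B=1, C=3, D=4, E=1, F=1, G=3)
step 5: fire T1:  (A=8, B=1, C=3, D=4, E=1, F=1, G=3) → (A=9, B=1, C=3, D=4, E=3, F=0, G=3)
step 6: fire T3:  (A=9, B=1, C=3, D=4, E=3, F=0, G=3) → (A=9, B=3, C=3, D=1, E=1, F=0, G=3)
step 7: fire T2:  (A=9, B=3, C=3, D=1, E=1, F=0, G=3) → (A=12, B=2, C=3, D=1, E=1, F=0, G=3)
step 8: fire T2:  (A=12, B=2, C=3, D=1, E=1, F=0, G=3) → (A=15, B=1, C=3, D=1, E=1, F=0, G=3)

(A=15, B=1, C=3, D=1, E=1, F=0, G=3)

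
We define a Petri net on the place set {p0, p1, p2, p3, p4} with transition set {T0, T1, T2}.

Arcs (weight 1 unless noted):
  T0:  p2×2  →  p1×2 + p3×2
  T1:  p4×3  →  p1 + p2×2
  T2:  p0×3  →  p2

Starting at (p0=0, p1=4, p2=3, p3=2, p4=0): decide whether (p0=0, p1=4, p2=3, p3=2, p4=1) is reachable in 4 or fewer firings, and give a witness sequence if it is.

depth 0: 1 marking
depth 1: 2 markings reached so far
depth 2: 2 markings reached so far
(frontier empty at depth 2; search complete)
target is not among the 2 markings reachable within 4 steps

NO — not reachable within 4 firings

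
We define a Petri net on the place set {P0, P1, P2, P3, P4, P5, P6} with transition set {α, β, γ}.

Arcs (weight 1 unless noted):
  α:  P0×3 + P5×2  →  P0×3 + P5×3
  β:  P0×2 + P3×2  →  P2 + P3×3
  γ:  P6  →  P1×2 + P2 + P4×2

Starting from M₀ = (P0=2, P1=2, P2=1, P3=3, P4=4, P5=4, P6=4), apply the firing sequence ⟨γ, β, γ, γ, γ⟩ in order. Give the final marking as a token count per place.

(P0=0, P1=10, P2=6, P3=4, P4=12, P5=4, P6=0)

step 1: fire γ:  (P0=2, P1=2, P2=1, P3=3, P4=4, P5=4, P6=4) → (P0=2, P1=4, P2=2, P3=3, P4=6, P5=4, P6=3)
step 2: fire β:  (P0=2, P1=4, P2=2, P3=3, P4=6, P5=4, P6=3) → (P0=0, P1=4, P2=3, P3=4, P4=6, P5=4, P6=3)
step 3: fire γ:  (P0=0, P1=4, P2=3, P3=4, P4=6, P5=4, P6=3) → (P0=0, P1=6, P2=4, P3=4, P4=8, P5=4, P6=2)
step 4: fire γ:  (P0=0, P1=6, P2=4, P3=4, P4=8, P5=4, P6=2) → (P0=0, P1=8, P2=5, P3=4, P4=10, P5=4, P6=1)
step 5: fire γ:  (P0=0, P1=8, P2=5, P3=4, P4=10, P5=4, P6=1) → (P0=0, P1=10, P2=6, P3=4, P4=12, P5=4, P6=0)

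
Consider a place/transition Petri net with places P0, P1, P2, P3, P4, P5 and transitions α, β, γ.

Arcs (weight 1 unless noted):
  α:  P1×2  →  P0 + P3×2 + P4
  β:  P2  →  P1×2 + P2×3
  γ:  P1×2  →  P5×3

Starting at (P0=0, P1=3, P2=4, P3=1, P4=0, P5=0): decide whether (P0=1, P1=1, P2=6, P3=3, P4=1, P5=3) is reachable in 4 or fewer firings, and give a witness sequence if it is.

YES — reachable via ⟨α, β, γ⟩ (3 firings)

step 1: fire α:  (P0=0, P1=3, P2=4, P3=1, P4=0, P5=0) → (P0=1, P1=1, P2=4, P3=3, P4=1, P5=0)
step 2: fire β:  (P0=1, P1=1, P2=4, P3=3, P4=1, P5=0) → (P0=1, P1=3, P2=6, P3=3, P4=1, P5=0)
step 3: fire γ:  (P0=1, P1=3, P2=6, P3=3, P4=1, P5=0) → (P0=1, P1=1, P2=6, P3=3, P4=1, P5=3)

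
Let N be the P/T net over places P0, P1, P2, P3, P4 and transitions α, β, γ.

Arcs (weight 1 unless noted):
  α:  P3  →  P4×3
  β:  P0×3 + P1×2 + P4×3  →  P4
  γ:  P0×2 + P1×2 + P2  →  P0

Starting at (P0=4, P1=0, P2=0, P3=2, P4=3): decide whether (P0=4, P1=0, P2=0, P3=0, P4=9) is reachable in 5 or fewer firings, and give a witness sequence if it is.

step 1: fire α:  (P0=4, P1=0, P2=0, P3=2, P4=3) → (P0=4, P1=0, P2=0, P3=1, P4=6)
step 2: fire α:  (P0=4, P1=0, P2=0, P3=1, P4=6) → (P0=4, P1=0, P2=0, P3=0, P4=9)

YES — reachable via ⟨α, α⟩ (2 firings)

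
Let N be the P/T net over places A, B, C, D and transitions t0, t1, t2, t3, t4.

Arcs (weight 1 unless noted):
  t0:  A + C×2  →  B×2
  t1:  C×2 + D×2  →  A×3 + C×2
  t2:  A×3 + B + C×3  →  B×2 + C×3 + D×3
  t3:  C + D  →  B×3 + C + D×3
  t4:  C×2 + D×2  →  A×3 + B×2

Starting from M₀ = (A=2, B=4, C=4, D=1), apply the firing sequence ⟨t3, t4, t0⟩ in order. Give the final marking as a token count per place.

step 1: fire t3:  (A=2, B=4, C=4, D=1) → (A=2, B=7, C=4, D=3)
step 2: fire t4:  (A=2, B=7, C=4, D=3) → (A=5, B=9, C=2, D=1)
step 3: fire t0:  (A=5, B=9, C=2, D=1) → (A=4, B=11, C=0, D=1)

(A=4, B=11, C=0, D=1)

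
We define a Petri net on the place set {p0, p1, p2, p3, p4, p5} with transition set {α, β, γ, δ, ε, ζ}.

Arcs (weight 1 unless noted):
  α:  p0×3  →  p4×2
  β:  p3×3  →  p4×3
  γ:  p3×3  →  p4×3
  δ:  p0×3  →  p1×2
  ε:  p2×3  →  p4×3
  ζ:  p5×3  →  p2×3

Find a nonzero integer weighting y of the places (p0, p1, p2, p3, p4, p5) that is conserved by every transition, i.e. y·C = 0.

y = (p0:2, p1:3, p2:3, p3:3, p4:3, p5:3)

Incidence matrix C (rows=places, cols=transitions):
        α    β    γ    δ    ε    ζ
   p0  -3    0    0   -3    0    0
   p1   0    0    0    2    0    0
   p2   0    0    0    0   -3    3
   p3   0   -3   -3    0    0    0
   p4   2    3    3    0    3    0
   p5   0    0    0    0    0   -3

Candidate y = [2, 3, 3, 3, 3, 3]; check y·C column-wise:
  col α: 2·-3 + 3·0 + 3·0 + 3·0 + 3·2 + 3·0 = 0
  col β: 2·0 + 3·0 + 3·0 + 3·-3 + 3·3 + 3·0 = 0
  col γ: 2·0 + 3·0 + 3·0 + 3·-3 + 3·3 + 3·0 = 0
  col δ: 2·-3 + 3·2 + 3·0 + 3·0 + 3·0 + 3·0 = 0
  col ε: 2·0 + 3·0 + 3·-3 + 3·0 + 3·3 + 3·0 = 0
  col ζ: 2·0 + 3·0 + 3·3 + 3·0 + 3·0 + 3·-3 = 0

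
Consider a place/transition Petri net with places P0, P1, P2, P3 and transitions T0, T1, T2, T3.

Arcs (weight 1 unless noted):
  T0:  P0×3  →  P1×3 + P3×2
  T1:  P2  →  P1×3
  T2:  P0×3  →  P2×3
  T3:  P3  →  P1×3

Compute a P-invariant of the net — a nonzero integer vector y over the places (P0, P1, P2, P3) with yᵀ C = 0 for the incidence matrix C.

y = (P0:3, P1:1, P2:3, P3:3)

Incidence matrix C (rows=places, cols=transitions):
       T0   T1   T2   T3
   P0  -3    0   -3    0
   P1   3    3    0    3
   P2   0   -1    3    0
   P3   2    0    0   -1

Candidate y = [3, 1, 3, 3]; check y·C column-wise:
  col T0: 3·-3 + 1·3 + 3·0 + 3·2 = 0
  col T1: 3·0 + 1·3 + 3·-1 + 3·0 = 0
  col T2: 3·-3 + 1·0 + 3·3 + 3·0 = 0
  col T3: 3·0 + 1·3 + 3·0 + 3·-1 = 0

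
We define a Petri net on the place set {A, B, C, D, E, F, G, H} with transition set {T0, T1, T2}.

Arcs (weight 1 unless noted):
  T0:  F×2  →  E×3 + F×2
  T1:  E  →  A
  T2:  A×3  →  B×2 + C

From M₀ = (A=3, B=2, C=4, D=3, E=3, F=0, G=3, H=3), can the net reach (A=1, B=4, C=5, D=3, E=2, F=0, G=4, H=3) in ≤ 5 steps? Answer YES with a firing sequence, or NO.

depth 0: 1 marking
depth 1: 3 markings reached so far
depth 2: 5 markings reached so far
depth 3: 7 markings reached so far
depth 4: 8 markings reached so far
depth 5: 9 markings reached so far
target is not among the 9 markings reachable within 5 steps

NO — not reachable within 5 firings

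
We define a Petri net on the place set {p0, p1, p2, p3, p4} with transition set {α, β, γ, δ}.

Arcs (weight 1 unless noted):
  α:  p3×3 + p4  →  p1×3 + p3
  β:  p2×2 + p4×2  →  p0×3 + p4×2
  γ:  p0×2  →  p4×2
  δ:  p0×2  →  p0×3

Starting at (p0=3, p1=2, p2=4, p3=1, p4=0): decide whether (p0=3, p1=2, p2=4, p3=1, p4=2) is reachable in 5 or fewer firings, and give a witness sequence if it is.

step 1: fire δ:  (p0=3, p1=2, p2=4, p3=1, p4=0) → (p0=4, p1=2, p2=4, p3=1, p4=0)
step 2: fire γ:  (p0=4, p1=2, p2=4, p3=1, p4=0) → (p0=2, p1=2, p2=4, p3=1, p4=2)
step 3: fire δ:  (p0=2, p1=2, p2=4, p3=1, p4=2) → (p0=3, p1=2, p2=4, p3=1, p4=2)

YES — reachable via ⟨δ, γ, δ⟩ (3 firings)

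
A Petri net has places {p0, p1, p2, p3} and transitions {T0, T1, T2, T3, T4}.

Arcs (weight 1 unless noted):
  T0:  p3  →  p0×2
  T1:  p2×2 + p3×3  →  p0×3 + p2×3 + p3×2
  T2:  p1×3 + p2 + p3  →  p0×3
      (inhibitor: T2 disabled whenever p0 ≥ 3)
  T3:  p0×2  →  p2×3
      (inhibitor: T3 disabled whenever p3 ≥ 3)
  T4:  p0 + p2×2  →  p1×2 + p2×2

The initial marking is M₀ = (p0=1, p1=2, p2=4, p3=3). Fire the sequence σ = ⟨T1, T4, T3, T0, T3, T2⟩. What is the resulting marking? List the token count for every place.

(p0=4, p1=1, p2=10, p3=0)

step 1: fire T1:  (p0=1, p1=2, p2=4, p3=3) → (p0=4, p1=2, p2=5, p3=2)
step 2: fire T4:  (p0=4, p1=2, p2=5, p3=2) → (p0=3, p1=4, p2=5, p3=2)
step 3: fire T3:  (p0=3, p1=4, p2=5, p3=2) → (p0=1, p1=4, p2=8, p3=2)
step 4: fire T0:  (p0=1, p1=4, p2=8, p3=2) → (p0=3, p1=4, p2=8, p3=1)
step 5: fire T3:  (p0=3, p1=4, p2=8, p3=1) → (p0=1, p1=4, p2=11, p3=1)
step 6: fire T2:  (p0=1, p1=4, p2=11, p3=1) → (p0=4, p1=1, p2=10, p3=0)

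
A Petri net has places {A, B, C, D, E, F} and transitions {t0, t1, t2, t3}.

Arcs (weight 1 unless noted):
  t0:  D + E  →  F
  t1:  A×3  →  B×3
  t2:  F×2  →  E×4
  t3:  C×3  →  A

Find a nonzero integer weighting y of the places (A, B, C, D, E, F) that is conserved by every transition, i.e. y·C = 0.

Incidence matrix C (rows=places, cols=transitions):
       t0   t1   t2   t3
    A   0   -3    0    1
    B   0    3    0    0
    C   0    0    0   -3
    D  -1    0    0    0
    E  -1    0    4    0
    F   1    0   -2    0

Candidate y = [3, 3, 1, 0, 0, 0]; check y·C column-wise:
  col t0: 3·0 + 3·0 + 1·0 + 0·-1 + 0·-1 + 0·1 = 0
  col t1: 3·-3 + 3·3 + 1·0 = 0
  col t2: 3·0 + 3·0 + 1·0 + 0·4 + 0·-2 = 0
  col t3: 3·1 + 3·0 + 1·-3 = 0

y = (A:3, B:3, C:1, D:0, E:0, F:0)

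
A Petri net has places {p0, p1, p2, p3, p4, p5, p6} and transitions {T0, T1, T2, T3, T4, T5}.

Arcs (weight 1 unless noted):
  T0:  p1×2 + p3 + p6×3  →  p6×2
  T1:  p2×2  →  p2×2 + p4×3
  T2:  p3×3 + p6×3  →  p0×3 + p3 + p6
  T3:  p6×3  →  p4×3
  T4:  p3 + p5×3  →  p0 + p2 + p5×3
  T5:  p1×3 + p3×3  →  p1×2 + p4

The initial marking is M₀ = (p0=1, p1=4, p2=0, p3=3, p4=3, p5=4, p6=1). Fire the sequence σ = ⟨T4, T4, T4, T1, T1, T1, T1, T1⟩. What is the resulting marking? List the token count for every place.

(p0=4, p1=4, p2=3, p3=0, p4=18, p5=4, p6=1)

step 1: fire T4:  (p0=1, p1=4, p2=0, p3=3, p4=3, p5=4, p6=1) → (p0=2, p1=4, p2=1, p3=2, p4=3, p5=4, p6=1)
step 2: fire T4:  (p0=2, p1=4, p2=1, p3=2, p4=3, p5=4, p6=1) → (p0=3, p1=4, p2=2, p3=1, p4=3, p5=4, p6=1)
step 3: fire T4:  (p0=3, p1=4, p2=2, p3=1, p4=3, p5=4, p6=1) → (p0=4, p1=4, p2=3, p3=0, p4=3, p5=4, p6=1)
step 4: fire T1:  (p0=4, p1=4, p2=3, p3=0, p4=3, p5=4, p6=1) → (p0=4, p1=4, p2=3, p3=0, p4=6, p5=4, p6=1)
step 5: fire T1:  (p0=4, p1=4, p2=3, p3=0, p4=6, p5=4, p6=1) → (p0=4, p1=4, p2=3, p3=0, p4=9, p5=4, p6=1)
step 6: fire T1:  (p0=4, p1=4, p2=3, p3=0, p4=9, p5=4, p6=1) → (p0=4, p1=4, p2=3, p3=0, p4=12, p5=4, p6=1)
step 7: fire T1:  (p0=4, p1=4, p2=3, p3=0, p4=12, p5=4, p6=1) → (p0=4, p1=4, p2=3, p3=0, p4=15, p5=4, p6=1)
step 8: fire T1:  (p0=4, p1=4, p2=3, p3=0, p4=15, p5=4, p6=1) → (p0=4, p1=4, p2=3, p3=0, p4=18, p5=4, p6=1)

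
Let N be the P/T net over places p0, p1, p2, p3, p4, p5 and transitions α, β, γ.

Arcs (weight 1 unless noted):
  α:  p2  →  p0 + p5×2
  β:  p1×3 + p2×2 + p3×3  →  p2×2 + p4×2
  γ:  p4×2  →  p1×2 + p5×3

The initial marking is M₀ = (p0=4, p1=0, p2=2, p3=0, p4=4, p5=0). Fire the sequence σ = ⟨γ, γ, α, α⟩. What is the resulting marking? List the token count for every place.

(p0=6, p1=4, p2=0, p3=0, p4=0, p5=10)

step 1: fire γ:  (p0=4, p1=0, p2=2, p3=0, p4=4, p5=0) → (p0=4, p1=2, p2=2, p3=0, p4=2, p5=3)
step 2: fire γ:  (p0=4, p1=2, p2=2, p3=0, p4=2, p5=3) → (p0=4, p1=4, p2=2, p3=0, p4=0, p5=6)
step 3: fire α:  (p0=4, p1=4, p2=2, p3=0, p4=0, p5=6) → (p0=5, p1=4, p2=1, p3=0, p4=0, p5=8)
step 4: fire α:  (p0=5, p1=4, p2=1, p3=0, p4=0, p5=8) → (p0=6, p1=4, p2=0, p3=0, p4=0, p5=10)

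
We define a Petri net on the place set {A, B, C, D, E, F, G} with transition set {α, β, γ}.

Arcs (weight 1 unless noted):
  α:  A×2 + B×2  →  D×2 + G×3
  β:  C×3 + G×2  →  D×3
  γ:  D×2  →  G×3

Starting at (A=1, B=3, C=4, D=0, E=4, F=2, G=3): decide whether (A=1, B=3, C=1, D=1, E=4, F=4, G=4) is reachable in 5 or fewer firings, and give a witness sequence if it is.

NO — not reachable within 5 firings

depth 0: 1 marking
depth 1: 2 markings reached so far
depth 2: 3 markings reached so far
depth 3: 3 markings reached so far
(frontier empty at depth 3; search complete)
target is not among the 3 markings reachable within 5 steps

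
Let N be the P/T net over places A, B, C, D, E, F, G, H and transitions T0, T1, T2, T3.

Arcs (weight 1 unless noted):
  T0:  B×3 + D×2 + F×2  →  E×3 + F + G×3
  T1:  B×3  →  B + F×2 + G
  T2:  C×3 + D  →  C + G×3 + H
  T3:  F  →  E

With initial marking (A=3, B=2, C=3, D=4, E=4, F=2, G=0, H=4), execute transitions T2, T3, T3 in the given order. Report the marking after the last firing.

(A=3, B=2, C=1, D=3, E=6, F=0, G=3, H=5)

step 1: fire T2:  (A=3, B=2, C=3, D=4, E=4, F=2, G=0, H=4) → (A=3, B=2, C=1, D=3, E=4, F=2, G=3, H=5)
step 2: fire T3:  (A=3, B=2, C=1, D=3, E=4, F=2, G=3, H=5) → (A=3, B=2, C=1, D=3, E=5, F=1, G=3, H=5)
step 3: fire T3:  (A=3, B=2, C=1, D=3, E=5, F=1, G=3, H=5) → (A=3, B=2, C=1, D=3, E=6, F=0, G=3, H=5)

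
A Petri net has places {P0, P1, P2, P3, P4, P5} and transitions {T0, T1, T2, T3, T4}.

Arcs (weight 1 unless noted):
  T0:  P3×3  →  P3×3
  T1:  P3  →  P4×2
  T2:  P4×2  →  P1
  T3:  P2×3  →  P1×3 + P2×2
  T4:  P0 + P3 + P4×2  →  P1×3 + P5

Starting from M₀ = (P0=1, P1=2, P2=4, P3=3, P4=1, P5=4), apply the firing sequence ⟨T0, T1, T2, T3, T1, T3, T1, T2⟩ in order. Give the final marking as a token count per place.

(P0=1, P1=10, P2=2, P3=0, P4=3, P5=4)

step 1: fire T0:  (P0=1, P1=2, P2=4, P3=3, P4=1, P5=4) → (P0=1, P1=2, P2=4, P3=3, P4=1, P5=4)
step 2: fire T1:  (P0=1, P1=2, P2=4, P3=3, P4=1, P5=4) → (P0=1, P1=2, P2=4, P3=2, P4=3, P5=4)
step 3: fire T2:  (P0=1, P1=2, P2=4, P3=2, P4=3, P5=4) → (P0=1, P1=3, P2=4, P3=2, P4=1, P5=4)
step 4: fire T3:  (P0=1, P1=3, P2=4, P3=2, P4=1, P5=4) → (P0=1, P1=6, P2=3, P3=2, P4=1, P5=4)
step 5: fire T1:  (P0=1, P1=6, P2=3, P3=2, P4=1, P5=4) → (P0=1, P1=6, P2=3, P3=1, P4=3, P5=4)
step 6: fire T3:  (P0=1, P1=6, P2=3, P3=1, P4=3, P5=4) → (P0=1, P1=9, P2=2, P3=1, P4=3, P5=4)
step 7: fire T1:  (P0=1, P1=9, P2=2, P3=1, P4=3, P5=4) → (P0=1, P1=9, P2=2, P3=0, P4=5, P5=4)
step 8: fire T2:  (P0=1, P1=9, P2=2, P3=0, P4=5, P5=4) → (P0=1, P1=10, P2=2, P3=0, P4=3, P5=4)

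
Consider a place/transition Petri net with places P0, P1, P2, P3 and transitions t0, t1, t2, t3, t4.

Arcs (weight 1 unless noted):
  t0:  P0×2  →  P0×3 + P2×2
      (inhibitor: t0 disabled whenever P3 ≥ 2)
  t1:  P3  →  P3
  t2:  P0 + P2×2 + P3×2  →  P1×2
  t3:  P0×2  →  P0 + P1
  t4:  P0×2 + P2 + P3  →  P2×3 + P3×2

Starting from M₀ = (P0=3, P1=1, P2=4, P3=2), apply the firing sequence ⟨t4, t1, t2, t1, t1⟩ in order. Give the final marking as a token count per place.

step 1: fire t4:  (P0=3, P1=1, P2=4, P3=2) → (P0=1, P1=1, P2=6, P3=3)
step 2: fire t1:  (P0=1, P1=1, P2=6, P3=3) → (P0=1, P1=1, P2=6, P3=3)
step 3: fire t2:  (P0=1, P1=1, P2=6, P3=3) → (P0=0, P1=3, P2=4, P3=1)
step 4: fire t1:  (P0=0, P1=3, P2=4, P3=1) → (P0=0, P1=3, P2=4, P3=1)
step 5: fire t1:  (P0=0, P1=3, P2=4, P3=1) → (P0=0, P1=3, P2=4, P3=1)

(P0=0, P1=3, P2=4, P3=1)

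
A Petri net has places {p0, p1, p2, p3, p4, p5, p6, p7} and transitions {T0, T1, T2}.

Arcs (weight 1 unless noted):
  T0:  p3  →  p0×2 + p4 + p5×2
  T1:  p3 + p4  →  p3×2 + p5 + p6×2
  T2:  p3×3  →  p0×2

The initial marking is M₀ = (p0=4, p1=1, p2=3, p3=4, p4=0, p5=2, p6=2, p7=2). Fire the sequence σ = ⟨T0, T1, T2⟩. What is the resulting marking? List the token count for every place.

(p0=8, p1=1, p2=3, p3=1, p4=0, p5=5, p6=4, p7=2)

step 1: fire T0:  (p0=4, p1=1, p2=3, p3=4, p4=0, p5=2, p6=2, p7=2) → (p0=6, p1=1, p2=3, p3=3, p4=1, p5=4, p6=2, p7=2)
step 2: fire T1:  (p0=6, p1=1, p2=3, p3=3, p4=1, p5=4, p6=2, p7=2) → (p0=6, p1=1, p2=3, p3=4, p4=0, p5=5, p6=4, p7=2)
step 3: fire T2:  (p0=6, p1=1, p2=3, p3=4, p4=0, p5=5, p6=4, p7=2) → (p0=8, p1=1, p2=3, p3=1, p4=0, p5=5, p6=4, p7=2)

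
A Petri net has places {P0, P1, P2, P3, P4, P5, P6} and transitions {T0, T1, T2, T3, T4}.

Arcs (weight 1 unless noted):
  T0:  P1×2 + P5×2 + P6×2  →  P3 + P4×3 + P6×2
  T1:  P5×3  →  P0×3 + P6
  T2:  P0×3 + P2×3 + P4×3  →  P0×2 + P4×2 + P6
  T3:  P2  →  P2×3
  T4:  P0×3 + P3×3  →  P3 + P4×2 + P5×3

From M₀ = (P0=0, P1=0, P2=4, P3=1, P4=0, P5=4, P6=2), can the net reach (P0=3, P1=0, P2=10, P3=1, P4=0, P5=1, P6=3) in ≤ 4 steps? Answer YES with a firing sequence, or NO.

step 1: fire T1:  (P0=0, P1=0, P2=4, P3=1, P4=0, P5=4, P6=2) → (P0=3, P1=0, P2=4, P3=1, P4=0, P5=1, P6=3)
step 2: fire T3:  (P0=3, P1=0, P2=4, P3=1, P4=0, P5=1, P6=3) → (P0=3, P1=0, P2=6, P3=1, P4=0, P5=1, P6=3)
step 3: fire T3:  (P0=3, P1=0, P2=6, P3=1, P4=0, P5=1, P6=3) → (P0=3, P1=0, P2=8, P3=1, P4=0, P5=1, P6=3)
step 4: fire T3:  (P0=3, P1=0, P2=8, P3=1, P4=0, P5=1, P6=3) → (P0=3, P1=0, P2=10, P3=1, P4=0, P5=1, P6=3)

YES — reachable via ⟨T1, T3, T3, T3⟩ (4 firings)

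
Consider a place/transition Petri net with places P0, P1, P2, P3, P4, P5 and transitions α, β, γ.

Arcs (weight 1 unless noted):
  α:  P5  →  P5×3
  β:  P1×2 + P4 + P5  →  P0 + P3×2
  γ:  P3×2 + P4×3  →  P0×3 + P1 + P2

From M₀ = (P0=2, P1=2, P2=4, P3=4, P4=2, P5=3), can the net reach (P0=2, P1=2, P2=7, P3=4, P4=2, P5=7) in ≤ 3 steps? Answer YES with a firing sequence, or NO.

NO — not reachable within 3 firings

depth 0: 1 marking
depth 1: 3 markings reached so far
depth 2: 5 markings reached so far
depth 3: 7 markings reached so far
target is not among the 7 markings reachable within 3 steps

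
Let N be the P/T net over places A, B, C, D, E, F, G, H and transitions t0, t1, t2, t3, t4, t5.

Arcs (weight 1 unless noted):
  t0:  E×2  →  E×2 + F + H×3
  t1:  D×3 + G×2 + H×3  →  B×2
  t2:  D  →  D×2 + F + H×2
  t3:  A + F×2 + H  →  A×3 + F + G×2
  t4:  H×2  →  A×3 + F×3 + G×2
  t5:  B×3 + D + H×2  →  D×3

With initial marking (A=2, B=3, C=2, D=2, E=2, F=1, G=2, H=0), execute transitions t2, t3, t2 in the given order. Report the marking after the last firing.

step 1: fire t2:  (A=2, B=3, C=2, D=2, E=2, F=1, G=2, H=0) → (A=2, B=3, C=2, D=3, E=2, F=2, G=2, H=2)
step 2: fire t3:  (A=2, B=3, C=2, D=3, E=2, F=2, G=2, H=2) → (A=4, B=3, C=2, D=3, E=2, F=1, G=4, H=1)
step 3: fire t2:  (A=4, B=3, C=2, D=3, E=2, F=1, G=4, H=1) → (A=4, B=3, C=2, D=4, E=2, F=2, G=4, H=3)

(A=4, B=3, C=2, D=4, E=2, F=2, G=4, H=3)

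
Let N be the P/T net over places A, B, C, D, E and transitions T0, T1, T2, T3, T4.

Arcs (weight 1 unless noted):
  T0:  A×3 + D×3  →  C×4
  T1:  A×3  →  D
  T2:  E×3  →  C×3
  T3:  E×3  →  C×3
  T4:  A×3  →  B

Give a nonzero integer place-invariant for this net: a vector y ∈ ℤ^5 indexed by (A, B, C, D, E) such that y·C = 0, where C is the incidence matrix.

Incidence matrix C (rows=places, cols=transitions):
       T0   T1   T2   T3   T4
    A  -3   -3    0    0   -3
    B   0    0    0    0    1
    C   4    0    3    3    0
    D  -3    1    0    0    0
    E   0    0   -3   -3    0

Candidate y = [1, 3, 3, 3, 3]; check y·C column-wise:
  col T0: 1·-3 + 3·0 + 3·4 + 3·-3 + 3·0 = 0
  col T1: 1·-3 + 3·0 + 3·0 + 3·1 + 3·0 = 0
  col T2: 1·0 + 3·0 + 3·3 + 3·0 + 3·-3 = 0
  col T3: 1·0 + 3·0 + 3·3 + 3·0 + 3·-3 = 0
  col T4: 1·-3 + 3·1 + 3·0 + 3·0 + 3·0 = 0

y = (A:1, B:3, C:3, D:3, E:3)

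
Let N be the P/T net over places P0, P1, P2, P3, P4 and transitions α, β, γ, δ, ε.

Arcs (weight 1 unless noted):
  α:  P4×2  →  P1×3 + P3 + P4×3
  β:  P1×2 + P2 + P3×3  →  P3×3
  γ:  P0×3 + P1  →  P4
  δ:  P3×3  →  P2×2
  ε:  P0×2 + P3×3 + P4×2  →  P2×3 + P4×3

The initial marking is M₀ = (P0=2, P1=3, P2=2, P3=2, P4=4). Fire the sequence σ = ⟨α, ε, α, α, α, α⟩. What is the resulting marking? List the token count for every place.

(P0=0, P1=18, P2=5, P3=4, P4=10)

step 1: fire α:  (P0=2, P1=3, P2=2, P3=2, P4=4) → (P0=2, P1=6, P2=2, P3=3, P4=5)
step 2: fire ε:  (P0=2, P1=6, P2=2, P3=3, P4=5) → (P0=0, P1=6, P2=5, P3=0, P4=6)
step 3: fire α:  (P0=0, P1=6, P2=5, P3=0, P4=6) → (P0=0, P1=9, P2=5, P3=1, P4=7)
step 4: fire α:  (P0=0, P1=9, P2=5, P3=1, P4=7) → (P0=0, P1=12, P2=5, P3=2, P4=8)
step 5: fire α:  (P0=0, P1=12, P2=5, P3=2, P4=8) → (P0=0, P1=15, P2=5, P3=3, P4=9)
step 6: fire α:  (P0=0, P1=15, P2=5, P3=3, P4=9) → (P0=0, P1=18, P2=5, P3=4, P4=10)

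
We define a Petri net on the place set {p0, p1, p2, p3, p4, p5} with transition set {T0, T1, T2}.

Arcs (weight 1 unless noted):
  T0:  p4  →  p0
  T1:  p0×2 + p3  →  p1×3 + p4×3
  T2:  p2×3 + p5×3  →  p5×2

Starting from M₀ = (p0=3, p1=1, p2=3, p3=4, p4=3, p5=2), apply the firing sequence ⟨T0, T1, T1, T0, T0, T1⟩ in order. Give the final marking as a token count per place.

(p0=0, p1=10, p2=3, p3=1, p4=9, p5=2)

step 1: fire T0:  (p0=3, p1=1, p2=3, p3=4, p4=3, p5=2) → (p0=4, p1=1, p2=3, p3=4, p4=2, p5=2)
step 2: fire T1:  (p0=4, p1=1, p2=3, p3=4, p4=2, p5=2) → (p0=2, p1=4, p2=3, p3=3, p4=5, p5=2)
step 3: fire T1:  (p0=2, p1=4, p2=3, p3=3, p4=5, p5=2) → (p0=0, p1=7, p2=3, p3=2, p4=8, p5=2)
step 4: fire T0:  (p0=0, p1=7, p2=3, p3=2, p4=8, p5=2) → (p0=1, p1=7, p2=3, p3=2, p4=7, p5=2)
step 5: fire T0:  (p0=1, p1=7, p2=3, p3=2, p4=7, p5=2) → (p0=2, p1=7, p2=3, p3=2, p4=6, p5=2)
step 6: fire T1:  (p0=2, p1=7, p2=3, p3=2, p4=6, p5=2) → (p0=0, p1=10, p2=3, p3=1, p4=9, p5=2)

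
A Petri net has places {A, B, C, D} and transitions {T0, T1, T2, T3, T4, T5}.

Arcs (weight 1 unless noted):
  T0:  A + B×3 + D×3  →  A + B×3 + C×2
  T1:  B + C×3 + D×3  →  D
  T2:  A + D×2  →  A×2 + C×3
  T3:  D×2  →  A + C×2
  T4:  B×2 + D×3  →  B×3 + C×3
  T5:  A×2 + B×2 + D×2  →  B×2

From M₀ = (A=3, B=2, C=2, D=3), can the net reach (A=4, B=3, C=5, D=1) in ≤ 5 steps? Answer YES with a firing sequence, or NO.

depth 0: 1 marking
depth 1: 5 markings reached so far
depth 2: 5 markings reached so far
(frontier empty at depth 2; search complete)
target is not among the 5 markings reachable within 5 steps

NO — not reachable within 5 firings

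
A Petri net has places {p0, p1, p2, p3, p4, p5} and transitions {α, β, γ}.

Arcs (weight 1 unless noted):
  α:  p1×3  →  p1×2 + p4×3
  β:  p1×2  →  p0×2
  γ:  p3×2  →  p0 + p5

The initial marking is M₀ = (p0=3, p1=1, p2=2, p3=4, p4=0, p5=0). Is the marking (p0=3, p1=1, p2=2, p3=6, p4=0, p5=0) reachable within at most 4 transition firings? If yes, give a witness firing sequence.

NO — not reachable within 4 firings

depth 0: 1 marking
depth 1: 2 markings reached so far
depth 2: 3 markings reached so far
depth 3: 3 markings reached so far
(frontier empty at depth 3; search complete)
target is not among the 3 markings reachable within 4 steps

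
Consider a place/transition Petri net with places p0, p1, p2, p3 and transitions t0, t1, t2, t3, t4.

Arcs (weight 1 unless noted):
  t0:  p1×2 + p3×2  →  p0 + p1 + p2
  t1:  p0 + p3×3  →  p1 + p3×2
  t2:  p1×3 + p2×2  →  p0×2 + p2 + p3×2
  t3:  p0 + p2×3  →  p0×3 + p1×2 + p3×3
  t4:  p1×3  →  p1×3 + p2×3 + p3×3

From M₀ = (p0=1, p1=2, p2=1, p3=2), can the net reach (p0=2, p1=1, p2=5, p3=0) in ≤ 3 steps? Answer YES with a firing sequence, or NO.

NO — not reachable within 3 firings

depth 0: 1 marking
depth 1: 2 markings reached so far
depth 2: 2 markings reached so far
(frontier empty at depth 2; search complete)
target is not among the 2 markings reachable within 3 steps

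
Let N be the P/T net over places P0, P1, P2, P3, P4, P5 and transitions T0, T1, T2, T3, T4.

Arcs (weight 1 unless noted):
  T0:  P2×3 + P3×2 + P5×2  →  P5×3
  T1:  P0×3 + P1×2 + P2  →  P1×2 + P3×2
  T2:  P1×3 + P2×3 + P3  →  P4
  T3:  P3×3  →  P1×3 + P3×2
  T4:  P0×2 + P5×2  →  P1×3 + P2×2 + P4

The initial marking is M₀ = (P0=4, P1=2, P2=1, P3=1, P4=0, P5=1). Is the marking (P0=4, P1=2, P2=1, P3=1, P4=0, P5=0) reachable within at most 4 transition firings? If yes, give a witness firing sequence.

NO — not reachable within 4 firings

depth 0: 1 marking
depth 1: 2 markings reached so far
depth 2: 3 markings reached so far
depth 3: 3 markings reached so far
(frontier empty at depth 3; search complete)
target is not among the 3 markings reachable within 4 steps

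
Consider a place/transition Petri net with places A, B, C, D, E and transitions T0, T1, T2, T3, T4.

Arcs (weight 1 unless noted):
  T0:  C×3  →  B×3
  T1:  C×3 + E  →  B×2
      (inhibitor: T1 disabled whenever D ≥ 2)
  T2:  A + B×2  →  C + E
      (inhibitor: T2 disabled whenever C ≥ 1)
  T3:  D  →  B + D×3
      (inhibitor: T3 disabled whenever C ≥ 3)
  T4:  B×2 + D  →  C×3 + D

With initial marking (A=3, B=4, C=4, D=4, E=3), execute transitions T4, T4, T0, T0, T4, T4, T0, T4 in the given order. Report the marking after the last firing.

step 1: fire T4:  (A=3, B=4, C=4, D=4, E=3) → (A=3, B=2, C=7, D=4, E=3)
step 2: fire T4:  (A=3, B=2, C=7, D=4, E=3) → (A=3, B=0, C=10, D=4, E=3)
step 3: fire T0:  (A=3, B=0, C=10, D=4, E=3) → (A=3, B=3, C=7, D=4, E=3)
step 4: fire T0:  (A=3, B=3, C=7, D=4, E=3) → (A=3, B=6, C=4, D=4, E=3)
step 5: fire T4:  (A=3, B=6, C=4, D=4, E=3) → (A=3, B=4, C=7, D=4, E=3)
step 6: fire T4:  (A=3, B=4, C=7, D=4, E=3) → (A=3, B=2, C=10, D=4, E=3)
step 7: fire T0:  (A=3, B=2, C=10, D=4, E=3) → (A=3, B=5, C=7, D=4, E=3)
step 8: fire T4:  (A=3, B=5, C=7, D=4, E=3) → (A=3, B=3, C=10, D=4, E=3)

(A=3, B=3, C=10, D=4, E=3)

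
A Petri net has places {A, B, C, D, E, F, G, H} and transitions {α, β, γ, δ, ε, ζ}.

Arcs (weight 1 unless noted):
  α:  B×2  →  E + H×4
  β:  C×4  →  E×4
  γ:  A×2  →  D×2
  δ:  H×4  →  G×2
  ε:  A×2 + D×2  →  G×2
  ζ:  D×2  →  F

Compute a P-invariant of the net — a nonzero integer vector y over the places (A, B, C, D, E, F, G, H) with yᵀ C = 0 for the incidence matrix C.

Incidence matrix C (rows=places, cols=transitions):
        α    β    γ    δ    ε    ζ
    A   0    0   -2    0   -2    0
    B  -2    0    0    0    0    0
    C   0   -4    0    0    0    0
    D   0    0    2    0   -2   -2
    E   1    4    0    0    0    0
    F   0    0    0    0    0    1
    G   0    0    0    2    2    0
    H   4    0    0   -4    0    0

Candidate y = [0, 1, 2, 0, 2, 0, 0, 0]; check y·C column-wise:
  col α: 1·-2 + 2·0 + 2·1 + 0·4 = 0
  col β: 1·0 + 2·-4 + 2·4 = 0
  col γ: 0·-2 + 1·0 + 2·0 + 0·2 + 2·0 = 0
  col δ: 1·0 + 2·0 + 2·0 + 0·2 + 0·-4 = 0
  col ε: 0·-2 + 1·0 + 2·0 + 0·-2 + 2·0 + 0·2 = 0
  col ζ: 1·0 + 2·0 + 0·-2 + 2·0 + 0·1 = 0

y = (A:0, B:1, C:2, D:0, E:2, F:0, G:0, H:0)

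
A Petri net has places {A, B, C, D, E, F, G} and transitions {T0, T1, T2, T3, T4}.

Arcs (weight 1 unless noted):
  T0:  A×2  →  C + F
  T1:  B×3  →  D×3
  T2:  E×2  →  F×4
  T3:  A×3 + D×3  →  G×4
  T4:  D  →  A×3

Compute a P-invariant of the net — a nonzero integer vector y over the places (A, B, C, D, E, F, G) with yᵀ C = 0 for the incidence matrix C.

y = (A:0, B:0, C:1, D:0, E:-2, F:-1, G:0)

Incidence matrix C (rows=places, cols=transitions):
       T0   T1   T2   T3   T4
    A  -2    0    0   -3    3
    B   0   -3    0    0    0
    C   1    0    0    0    0
    D   0    3    0   -3   -1
    E   0    0   -2    0    0
    F   1    0    4    0    0
    G   0    0    0    4    0

Candidate y = [0, 0, 1, 0, -2, -1, 0]; check y·C column-wise:
  col T0: 0·-2 + 1·1 + -2·0 + -1·1 = 0
  col T1: 0·-3 + 1·0 + 0·3 + -2·0 + -1·0 = 0
  col T2: 1·0 + -2·-2 + -1·4 = 0
  col T3: 0·-3 + 1·0 + 0·-3 + -2·0 + -1·0 + 0·4 = 0
  col T4: 0·3 + 1·0 + 0·-1 + -2·0 + -1·0 = 0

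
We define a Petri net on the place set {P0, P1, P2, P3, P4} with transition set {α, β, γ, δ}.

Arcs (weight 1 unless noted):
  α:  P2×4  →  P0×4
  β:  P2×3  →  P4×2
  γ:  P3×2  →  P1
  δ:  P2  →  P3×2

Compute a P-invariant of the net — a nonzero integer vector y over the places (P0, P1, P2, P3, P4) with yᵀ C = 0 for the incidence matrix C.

Incidence matrix C (rows=places, cols=transitions):
        α    β    γ    δ
   P0   4    0    0    0
   P1   0    0    1    0
   P2  -4   -3    0   -1
   P3   0    0   -2    2
   P4   0    2    0    0

Candidate y = [2, 2, 2, 1, 3]; check y·C column-wise:
  col α: 2·4 + 2·0 + 2·-4 + 1·0 + 3·0 = 0
  col β: 2·0 + 2·0 + 2·-3 + 1·0 + 3·2 = 0
  col γ: 2·0 + 2·1 + 2·0 + 1·-2 + 3·0 = 0
  col δ: 2·0 + 2·0 + 2·-1 + 1·2 + 3·0 = 0

y = (P0:2, P1:2, P2:2, P3:1, P4:3)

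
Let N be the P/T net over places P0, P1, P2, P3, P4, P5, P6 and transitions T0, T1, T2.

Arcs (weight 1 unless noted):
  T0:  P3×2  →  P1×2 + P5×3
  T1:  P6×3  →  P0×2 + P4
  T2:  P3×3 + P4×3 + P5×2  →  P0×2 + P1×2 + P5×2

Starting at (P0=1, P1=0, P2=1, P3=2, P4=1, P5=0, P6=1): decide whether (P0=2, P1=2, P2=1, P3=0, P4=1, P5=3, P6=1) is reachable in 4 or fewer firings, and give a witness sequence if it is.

depth 0: 1 marking
depth 1: 2 markings reached so far
depth 2: 2 markings reached so far
(frontier empty at depth 2; search complete)
target is not among the 2 markings reachable within 4 steps

NO — not reachable within 4 firings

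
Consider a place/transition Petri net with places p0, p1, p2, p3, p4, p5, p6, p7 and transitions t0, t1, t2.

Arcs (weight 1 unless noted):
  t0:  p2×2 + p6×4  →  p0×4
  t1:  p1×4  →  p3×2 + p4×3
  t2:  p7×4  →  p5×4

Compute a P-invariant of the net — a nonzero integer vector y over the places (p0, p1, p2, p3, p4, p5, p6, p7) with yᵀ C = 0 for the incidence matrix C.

Incidence matrix C (rows=places, cols=transitions):
       t0   t1   t2
   p0   4    0    0
   p1   0   -4    0
   p2  -2    0    0
   p3   0    2    0
   p4   0    3    0
   p5   0    0    4
   p6  -4    0    0
   p7   0    0   -4

Candidate y = [1, 0, 2, 0, 0, 0, 0, 0]; check y·C column-wise:
  col t0: 1·4 + 2·-2 + 0·-4 = 0
  col t1: 1·0 + 0·-4 + 2·0 + 0·2 + 0·3 = 0
  col t2: 1·0 + 2·0 + 0·4 + 0·-4 = 0

y = (p0:1, p1:0, p2:2, p3:0, p4:0, p5:0, p6:0, p7:0)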